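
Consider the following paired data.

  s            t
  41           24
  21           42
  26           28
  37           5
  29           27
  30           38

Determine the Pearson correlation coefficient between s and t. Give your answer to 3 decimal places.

n = 6, Σs = 184, Σt = 164, Σs² = 5908, Σt² = 5322, Σst = 4702
nΣst − ΣsΣt = 28212 − 30176 = -1964
nΣs² − (Σs)² = 35448 − 33856 = 1592; nΣt² − (Σt)² = 31932 − 26896 = 5036
r = -1964 / √(1592 × 5036) = -1964 / 2831.4858 ≈ -0.694

-0.694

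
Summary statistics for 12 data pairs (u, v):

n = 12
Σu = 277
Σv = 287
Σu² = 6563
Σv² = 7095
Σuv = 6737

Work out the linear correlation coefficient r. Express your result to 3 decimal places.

r = (nΣuv − ΣuΣv) / √[(nΣu² − (Σu)²)(nΣv² − (Σv)²)]
Numerator: 12×6737 − 277×287 = 1345
Denominator: √[(78756 − 76729)(85140 − 82369)] = √[2027 × 2771] = 2369.9825
r = 1345 / 2369.9825 ≈ 0.568

0.568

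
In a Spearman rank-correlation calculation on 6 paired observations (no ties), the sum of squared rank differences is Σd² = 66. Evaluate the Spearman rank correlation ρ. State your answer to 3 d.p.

ρ = 1 − 6Σd² / [n(n²−1)] = 1 − 6×66 / (6×35)
  = 1 − 396/210 = 1 − 1.8857 ≈ -0.886

-0.886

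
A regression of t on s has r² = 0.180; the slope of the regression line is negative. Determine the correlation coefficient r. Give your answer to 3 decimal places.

|r| = √0.180 = 0.424
The association is negative, so r = −0.424.

-0.424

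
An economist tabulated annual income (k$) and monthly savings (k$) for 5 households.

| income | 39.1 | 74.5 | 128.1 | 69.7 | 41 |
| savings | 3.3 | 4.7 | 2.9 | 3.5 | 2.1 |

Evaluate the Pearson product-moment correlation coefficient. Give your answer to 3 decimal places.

n = 5, Σx = 352.4, Σy = 16.5, Σx² = 30027.76, Σy² = 58.05, Σxy = 1180.72
nΣxy − ΣxΣy = 5903.6 − 5814.6 = 89
nΣx² − (Σx)² = 150138.8 − 124185.76 = 25953.04; nΣy² − (Σy)² = 290.25 − 272.25 = 18
r = 89 / √(25953.04 × 18) = 89 / 683.4872 ≈ 0.130

0.130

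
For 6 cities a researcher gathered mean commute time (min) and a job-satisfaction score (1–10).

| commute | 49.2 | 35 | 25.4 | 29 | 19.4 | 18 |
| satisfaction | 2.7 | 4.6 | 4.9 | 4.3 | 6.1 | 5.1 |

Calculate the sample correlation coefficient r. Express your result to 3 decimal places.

n = 6, Σx = 176, Σy = 27.7, Σx² = 5832.16, Σy² = 134.17, Σxy = 753.14
nΣxy − ΣxΣy = 4518.84 − 4875.2 = -356.36
nΣx² − (Σx)² = 34992.96 − 30976 = 4016.96; nΣy² − (Σy)² = 805.02 − 767.29 = 37.73
r = -356.36 / √(4016.96 × 37.73) = -356.36 / 389.3069 ≈ -0.915

-0.915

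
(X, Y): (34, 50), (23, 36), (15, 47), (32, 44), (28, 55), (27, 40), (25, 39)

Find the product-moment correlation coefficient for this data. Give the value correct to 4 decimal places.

n = 7, ΣX = 184, ΣY = 311, ΣX² = 5072, ΣY² = 14087, ΣXY = 8236
nΣXY − ΣXΣY = 57652 − 57224 = 428
nΣX² − (ΣX)² = 35504 − 33856 = 1648; nΣY² − (ΣY)² = 98609 − 96721 = 1888
r = 428 / √(1648 × 1888) = 428 / 1763.9229 ≈ 0.2426

0.2426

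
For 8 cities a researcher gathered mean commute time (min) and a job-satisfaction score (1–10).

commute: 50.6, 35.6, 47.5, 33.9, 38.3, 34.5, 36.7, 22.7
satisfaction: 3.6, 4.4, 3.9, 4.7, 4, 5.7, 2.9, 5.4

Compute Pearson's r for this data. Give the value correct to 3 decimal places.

n = 8, Σx = 299.8, Σy = 34.6, Σx² = 11752.5, Σy² = 155.68, Σxy = 1262.24
nΣxy − ΣxΣy = 10097.92 − 10373.08 = -275.16
nΣx² − (Σx)² = 94020 − 89880.04 = 4139.96; nΣy² − (Σy)² = 1245.44 − 1197.16 = 48.28
r = -275.16 / √(4139.96 × 48.28) = -275.16 / 447.0764 ≈ -0.615

-0.615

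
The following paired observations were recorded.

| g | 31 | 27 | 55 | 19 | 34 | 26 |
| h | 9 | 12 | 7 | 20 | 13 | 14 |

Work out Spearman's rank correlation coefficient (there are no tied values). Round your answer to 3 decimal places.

-0.829

Rank g: 4, 3, 6, 1, 5, 2
Rank h: 2, 3, 1, 6, 4, 5
d = rank(g) − rank(h): 2, 0, 5, -5, 1, -3; Σd² = 64
ρ = 1 − 6Σd² / [n(n²−1)] = 1 − 6×64 / (6×35) = 1 − 384/210 ≈ -0.829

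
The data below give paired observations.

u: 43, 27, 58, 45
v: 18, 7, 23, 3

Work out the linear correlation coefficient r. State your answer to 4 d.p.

0.6364

n = 4, Σu = 173, Σv = 51, Σu² = 7967, Σv² = 911, Σuv = 2432
nΣuv − ΣuΣv = 9728 − 8823 = 905
nΣu² − (Σu)² = 31868 − 29929 = 1939; nΣv² − (Σv)² = 3644 − 2601 = 1043
r = 905 / √(1939 × 1043) = 905 / 1422.1030 ≈ 0.6364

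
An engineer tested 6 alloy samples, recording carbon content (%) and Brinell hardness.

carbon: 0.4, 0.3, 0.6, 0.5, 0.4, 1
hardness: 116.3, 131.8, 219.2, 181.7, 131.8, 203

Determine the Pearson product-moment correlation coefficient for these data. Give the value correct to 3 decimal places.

0.734

n = 6, Σx = 3.2, Σy = 983.8, Σx² = 2.02, Σy² = 170540.7, Σxy = 564.15
nΣxy − ΣxΣy = 3384.9 − 3148.16 = 236.74
nΣx² − (Σx)² = 12.12 − 10.24 = 1.88; nΣy² − (Σy)² = 1023244.2 − 967862.44 = 55381.76
r = 236.74 / √(1.88 × 55381.76) = 236.74 / 322.6728 ≈ 0.734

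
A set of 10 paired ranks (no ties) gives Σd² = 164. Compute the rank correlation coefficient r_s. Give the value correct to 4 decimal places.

0.0061

ρ = 1 − 6Σd² / [n(n²−1)] = 1 − 6×164 / (10×99)
  = 1 − 984/990 = 1 − 0.99394 ≈ 0.0061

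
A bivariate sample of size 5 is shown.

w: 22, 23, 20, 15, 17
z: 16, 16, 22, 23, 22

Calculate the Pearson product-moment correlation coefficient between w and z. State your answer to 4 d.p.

-0.8858

n = 5, Σw = 97, Σz = 99, Σw² = 1927, Σz² = 2009, Σwz = 1879
nΣwz − ΣwΣz = 9395 − 9603 = -208
nΣw² − (Σw)² = 9635 − 9409 = 226; nΣz² − (Σz)² = 10045 − 9801 = 244
r = -208 / √(226 × 244) = -208 / 234.8276 ≈ -0.8858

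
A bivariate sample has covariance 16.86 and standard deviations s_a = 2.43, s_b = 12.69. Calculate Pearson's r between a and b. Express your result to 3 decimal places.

r = Cov(a,b) / (s_a · s_b) = 16.86 / (2.43 × 12.69)
  = 16.86 / 30.8367 ≈ 0.547

0.547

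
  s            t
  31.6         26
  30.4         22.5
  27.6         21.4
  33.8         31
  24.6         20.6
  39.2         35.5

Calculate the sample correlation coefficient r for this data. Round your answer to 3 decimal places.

0.955

n = 6, Σs = 187.2, Σt = 157, Σs² = 5968.72, Σt² = 4285.82, Σst = 5042.4
nΣst − ΣsΣt = 30254.4 − 29390.4 = 864
nΣs² − (Σs)² = 35812.32 − 35043.84 = 768.48; nΣt² − (Σt)² = 25714.92 − 24649 = 1065.92
r = 864 / √(768.48 × 1065.92) = 864 / 905.0625 ≈ 0.955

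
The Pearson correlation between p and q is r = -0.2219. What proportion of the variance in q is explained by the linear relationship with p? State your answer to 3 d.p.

r² = (-0.2219)² = 0.049

0.049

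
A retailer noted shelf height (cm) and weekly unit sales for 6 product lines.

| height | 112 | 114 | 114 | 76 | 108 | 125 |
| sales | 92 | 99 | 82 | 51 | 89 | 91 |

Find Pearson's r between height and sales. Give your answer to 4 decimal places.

n = 6, Σx = 649, Σy = 504, Σx² = 71601, Σy² = 43792, Σxy = 55801
nΣxy − ΣxΣy = 334806 − 327096 = 7710
nΣx² − (Σx)² = 429606 − 421201 = 8405; nΣy² − (Σy)² = 262752 − 254016 = 8736
r = 7710 / √(8405 × 8736) = 7710 / 8568.9019 ≈ 0.8998

0.8998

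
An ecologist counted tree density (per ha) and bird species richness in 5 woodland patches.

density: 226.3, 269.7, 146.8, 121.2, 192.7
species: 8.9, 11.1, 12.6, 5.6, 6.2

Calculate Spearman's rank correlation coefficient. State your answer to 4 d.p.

Rank density: 4, 5, 2, 1, 3
Rank species: 3, 4, 5, 1, 2
d = rank(density) − rank(species): 1, 1, -3, 0, 1; Σd² = 12
ρ = 1 − 6Σd² / [n(n²−1)] = 1 − 6×12 / (5×24) = 1 − 72/120 ≈ 0.4000

0.4000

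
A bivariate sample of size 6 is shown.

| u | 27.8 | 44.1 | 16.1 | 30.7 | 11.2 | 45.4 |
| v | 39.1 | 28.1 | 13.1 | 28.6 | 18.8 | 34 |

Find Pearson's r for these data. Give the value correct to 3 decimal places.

0.662

n = 6, Σu = 175.3, Σv = 161.7, Σu² = 6105.95, Σv² = 4817.43, Σuv = 5169.28
nΣuv − ΣuΣv = 31015.68 − 28346.01 = 2669.67
nΣu² − (Σu)² = 36635.7 − 30730.09 = 5905.61; nΣv² − (Σv)² = 28904.58 − 26146.89 = 2757.69
r = 2669.67 / √(5905.61 × 2757.69) = 2669.67 / 4035.5720 ≈ 0.662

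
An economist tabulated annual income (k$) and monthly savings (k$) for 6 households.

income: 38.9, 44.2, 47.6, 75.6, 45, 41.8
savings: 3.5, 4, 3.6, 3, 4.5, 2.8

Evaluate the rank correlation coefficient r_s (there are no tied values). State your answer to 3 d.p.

0.143

Rank income: 1, 3, 5, 6, 4, 2
Rank savings: 3, 5, 4, 2, 6, 1
d = rank(income) − rank(savings): -2, -2, 1, 4, -2, 1; Σd² = 30
ρ = 1 − 6Σd² / [n(n²−1)] = 1 − 6×30 / (6×35) = 1 − 180/210 ≈ 0.143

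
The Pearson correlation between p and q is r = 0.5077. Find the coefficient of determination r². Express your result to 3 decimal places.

0.258

r² = (0.5077)² = 0.258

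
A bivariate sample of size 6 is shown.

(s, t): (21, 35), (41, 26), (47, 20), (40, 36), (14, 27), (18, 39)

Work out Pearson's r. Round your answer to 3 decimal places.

n = 6, Σs = 181, Σt = 183, Σs² = 6451, Σt² = 5847, Σst = 5261
nΣst − ΣsΣt = 31566 − 33123 = -1557
nΣs² − (Σs)² = 38706 − 32761 = 5945; nΣt² − (Σt)² = 35082 − 33489 = 1593
r = -1557 / √(5945 × 1593) = -1557 / 3077.3991 ≈ -0.506

-0.506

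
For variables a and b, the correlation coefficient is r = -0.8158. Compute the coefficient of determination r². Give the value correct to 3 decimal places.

0.666

r² = (-0.8158)² = 0.666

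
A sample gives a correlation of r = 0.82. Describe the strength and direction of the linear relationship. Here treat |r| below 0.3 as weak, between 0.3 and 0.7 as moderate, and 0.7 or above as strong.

r = 0.82 > 0 so the relationship is positive.
|r| = 0.82, which falls in the strong range.

strong positive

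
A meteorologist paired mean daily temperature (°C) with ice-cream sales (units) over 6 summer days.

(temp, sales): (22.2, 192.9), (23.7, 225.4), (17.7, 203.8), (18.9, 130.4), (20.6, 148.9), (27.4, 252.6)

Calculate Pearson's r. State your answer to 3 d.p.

n = 6, Σx = 130.5, Σy = 1154, Σx² = 2900.15, Σy² = 232532.14, Σxy = 25684.76
nΣxy − ΣxΣy = 154108.56 − 150597 = 3511.56
nΣx² − (Σx)² = 17400.9 − 17030.25 = 370.65; nΣy² − (Σy)² = 1395192.84 − 1331716 = 63476.84
r = 3511.56 / √(370.65 × 63476.84) = 3511.56 / 4850.5351 ≈ 0.724

0.724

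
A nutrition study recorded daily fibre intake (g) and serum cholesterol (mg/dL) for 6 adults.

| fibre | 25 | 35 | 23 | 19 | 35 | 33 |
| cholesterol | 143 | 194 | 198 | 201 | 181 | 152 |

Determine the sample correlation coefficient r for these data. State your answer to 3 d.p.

n = 6, Σx = 170, Σy = 1069, Σx² = 5054, Σy² = 193555, Σxy = 30089
nΣxy − ΣxΣy = 180534 − 181730 = -1196
nΣx² − (Σx)² = 30324 − 28900 = 1424; nΣy² − (Σy)² = 1161330 − 1142761 = 18569
r = -1196 / √(1424 × 18569) = -1196 / 5142.2034 ≈ -0.233

-0.233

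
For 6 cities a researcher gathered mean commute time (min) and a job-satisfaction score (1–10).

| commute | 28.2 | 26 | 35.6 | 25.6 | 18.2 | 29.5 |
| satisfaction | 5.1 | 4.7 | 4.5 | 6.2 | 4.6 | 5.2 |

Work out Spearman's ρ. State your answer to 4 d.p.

Rank commute: 4, 3, 6, 2, 1, 5
Rank satisfaction: 4, 3, 1, 6, 2, 5
d = rank(commute) − rank(satisfaction): 0, 0, 5, -4, -1, 0; Σd² = 42
ρ = 1 − 6Σd² / [n(n²−1)] = 1 − 6×42 / (6×35) = 1 − 252/210 ≈ -0.2000

-0.2000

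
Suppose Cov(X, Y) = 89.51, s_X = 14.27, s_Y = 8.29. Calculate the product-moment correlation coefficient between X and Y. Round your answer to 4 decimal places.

r = Cov(X,Y) / (s_X · s_Y) = 89.51 / (14.27 × 8.29)
  = 89.51 / 118.2983 ≈ 0.7566

0.7566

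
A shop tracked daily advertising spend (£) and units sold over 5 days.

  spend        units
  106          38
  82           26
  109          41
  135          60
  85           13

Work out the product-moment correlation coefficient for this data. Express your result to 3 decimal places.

n = 5, Σx = 517, Σy = 178, Σx² = 55291, Σy² = 7570, Σxy = 19834
nΣxy − ΣxΣy = 99170 − 92026 = 7144
nΣx² − (Σx)² = 276455 − 267289 = 9166; nΣy² − (Σy)² = 37850 − 31684 = 6166
r = 7144 / √(9166 × 6166) = 7144 / 7517.8159 ≈ 0.950

0.950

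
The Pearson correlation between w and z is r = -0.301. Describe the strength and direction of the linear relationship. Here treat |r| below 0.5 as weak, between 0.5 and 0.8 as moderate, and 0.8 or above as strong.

weak negative

r = -0.301 < 0 so the relationship is negative.
|r| = 0.301, which falls in the weak range.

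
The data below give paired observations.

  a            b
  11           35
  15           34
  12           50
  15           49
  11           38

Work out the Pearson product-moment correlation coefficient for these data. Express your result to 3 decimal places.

n = 5, Σa = 64, Σb = 206, Σa² = 836, Σb² = 8726, Σab = 2648
nΣab − ΣaΣb = 13240 − 13184 = 56
nΣa² − (Σa)² = 4180 − 4096 = 84; nΣb² − (Σb)² = 43630 − 42436 = 1194
r = 56 / √(84 × 1194) = 56 / 316.6954 ≈ 0.177

0.177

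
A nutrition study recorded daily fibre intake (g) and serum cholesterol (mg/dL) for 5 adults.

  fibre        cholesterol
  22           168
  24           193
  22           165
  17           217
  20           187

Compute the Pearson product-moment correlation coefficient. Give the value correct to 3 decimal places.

n = 5, Σx = 105, Σy = 930, Σx² = 2233, Σy² = 174756, Σxy = 19387
nΣxy − ΣxΣy = 96935 − 97650 = -715
nΣx² − (Σx)² = 11165 − 11025 = 140; nΣy² − (Σy)² = 873780 − 864900 = 8880
r = -715 / √(140 × 8880) = -715 / 1114.9888 ≈ -0.641

-0.641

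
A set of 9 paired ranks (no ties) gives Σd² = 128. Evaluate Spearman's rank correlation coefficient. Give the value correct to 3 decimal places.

ρ = 1 − 6Σd² / [n(n²−1)] = 1 − 6×128 / (9×80)
  = 1 − 768/720 = 1 − 1.0667 ≈ -0.067

-0.067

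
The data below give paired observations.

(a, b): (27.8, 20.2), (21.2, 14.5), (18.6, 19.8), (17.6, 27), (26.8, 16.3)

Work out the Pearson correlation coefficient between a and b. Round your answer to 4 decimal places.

n = 5, Σa = 112, Σb = 97.8, Σa² = 2596.24, Σb² = 2005.02, Σab = 2149.28
nΣab − ΣaΣb = 10746.4 − 10953.6 = -207.2
nΣa² − (Σa)² = 12981.2 − 12544 = 437.2; nΣb² − (Σb)² = 10025.1 − 9564.84 = 460.26
r = -207.2 / √(437.2 × 460.26) = -207.2 / 448.5818 ≈ -0.4619

-0.4619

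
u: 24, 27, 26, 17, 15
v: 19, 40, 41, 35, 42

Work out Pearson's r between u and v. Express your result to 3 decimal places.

-0.152

n = 5, Σu = 109, Σv = 177, Σu² = 2495, Σv² = 6631, Σuv = 3827
nΣuv − ΣuΣv = 19135 − 19293 = -158
nΣu² − (Σu)² = 12475 − 11881 = 594; nΣv² − (Σv)² = 33155 − 31329 = 1826
r = -158 / √(594 × 1826) = -158 / 1041.4624 ≈ -0.152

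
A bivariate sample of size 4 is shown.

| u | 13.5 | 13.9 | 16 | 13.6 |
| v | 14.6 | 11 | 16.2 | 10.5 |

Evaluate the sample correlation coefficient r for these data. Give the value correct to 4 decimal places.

n = 4, Σu = 57, Σv = 52.3, Σu² = 816.42, Σv² = 706.85, Σuv = 752
nΣuv − ΣuΣv = 3008 − 2981.1 = 26.9
nΣu² − (Σu)² = 3265.68 − 3249 = 16.68; nΣv² − (Σv)² = 2827.4 − 2735.29 = 92.11
r = 26.9 / √(16.68 × 92.11) = 26.9 / 39.1969 ≈ 0.6863

0.6863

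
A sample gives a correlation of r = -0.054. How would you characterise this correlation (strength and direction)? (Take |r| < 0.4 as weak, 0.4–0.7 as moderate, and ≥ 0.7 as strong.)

r = -0.054 < 0 so the relationship is negative.
|r| = 0.054, which falls in the weak range.

weak negative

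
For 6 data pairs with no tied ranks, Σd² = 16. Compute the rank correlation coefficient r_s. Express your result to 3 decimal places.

0.543

ρ = 1 − 6Σd² / [n(n²−1)] = 1 − 6×16 / (6×35)
  = 1 − 96/210 = 1 − 0.4571 ≈ 0.543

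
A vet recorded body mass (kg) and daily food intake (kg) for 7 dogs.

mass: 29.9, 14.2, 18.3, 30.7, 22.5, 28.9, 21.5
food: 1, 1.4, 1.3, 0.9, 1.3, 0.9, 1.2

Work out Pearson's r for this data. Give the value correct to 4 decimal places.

n = 7, Σx = 166, Σy = 8, Σx² = 4176.74, Σy² = 9.4, Σxy = 182.26
nΣxy − ΣxΣy = 1275.82 − 1328 = -52.18
nΣx² − (Σx)² = 29237.18 − 27556 = 1681.18; nΣy² − (Σy)² = 65.8 − 64 = 1.8
r = -52.18 / √(1681.18 × 1.8) = -52.18 / 55.0102 ≈ -0.9486

-0.9486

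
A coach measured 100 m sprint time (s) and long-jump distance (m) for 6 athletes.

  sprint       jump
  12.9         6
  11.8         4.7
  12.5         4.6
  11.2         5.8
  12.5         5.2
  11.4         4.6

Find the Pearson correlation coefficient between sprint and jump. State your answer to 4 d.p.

0.1942

n = 6, Σx = 72.3, Σy = 30.9, Σx² = 873.55, Σy² = 161.09, Σxy = 372.76
nΣxy − ΣxΣy = 2236.56 − 2234.07 = 2.49
nΣx² − (Σx)² = 5241.3 − 5227.29 = 14.01; nΣy² − (Σy)² = 966.54 − 954.81 = 11.73
r = 2.49 / √(14.01 × 11.73) = 2.49 / 12.8194 ≈ 0.1942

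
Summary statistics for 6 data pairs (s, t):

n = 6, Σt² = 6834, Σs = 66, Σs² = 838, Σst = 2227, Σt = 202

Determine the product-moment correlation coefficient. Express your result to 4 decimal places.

r = (nΣst − ΣsΣt) / √[(nΣs² − (Σs)²)(nΣt² − (Σt)²)]
Numerator: 6×2227 − 66×202 = 30
Denominator: √[(5028 − 4356)(41004 − 40804)] = √[672 × 200] = 366.6061
r = 30 / 366.6061 ≈ 0.0818

0.0818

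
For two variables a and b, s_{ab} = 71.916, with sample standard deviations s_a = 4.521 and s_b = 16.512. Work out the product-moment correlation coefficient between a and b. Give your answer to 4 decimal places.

r = Cov(a,b) / (s_a · s_b) = 71.916 / (4.521 × 16.512)
  = 71.916 / 74.6508 ≈ 0.9634

0.9634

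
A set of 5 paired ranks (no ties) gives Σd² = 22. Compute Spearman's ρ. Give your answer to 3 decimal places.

ρ = 1 − 6Σd² / [n(n²−1)] = 1 − 6×22 / (5×24)
  = 1 − 132/120 = 1 − 1.1000 ≈ -0.100

-0.100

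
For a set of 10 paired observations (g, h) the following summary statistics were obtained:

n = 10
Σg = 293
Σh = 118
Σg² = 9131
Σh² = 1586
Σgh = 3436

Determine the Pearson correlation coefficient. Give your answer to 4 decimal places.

-0.0658

r = (nΣgh − ΣgΣh) / √[(nΣg² − (Σg)²)(nΣh² − (Σh)²)]
Numerator: 10×3436 − 293×118 = -214
Denominator: √[(91310 − 85849)(15860 − 13924)] = √[5461 × 1936] = 3251.5375
r = -214 / 3251.5375 ≈ -0.0658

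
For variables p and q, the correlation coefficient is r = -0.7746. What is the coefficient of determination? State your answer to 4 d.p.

r² = (-0.7746)² = 0.6000

0.6000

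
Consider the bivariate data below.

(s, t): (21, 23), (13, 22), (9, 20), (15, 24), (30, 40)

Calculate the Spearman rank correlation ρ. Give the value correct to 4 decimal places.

Rank s: 4, 2, 1, 3, 5
Rank t: 3, 2, 1, 4, 5
d = rank(s) − rank(t): 1, 0, 0, -1, 0; Σd² = 2
ρ = 1 − 6Σd² / [n(n²−1)] = 1 − 6×2 / (5×24) = 1 − 12/120 ≈ 0.9000

0.9000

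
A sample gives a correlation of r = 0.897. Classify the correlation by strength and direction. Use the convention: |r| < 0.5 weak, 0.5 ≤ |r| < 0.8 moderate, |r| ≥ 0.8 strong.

r = 0.897 > 0 so the relationship is positive.
|r| = 0.897, which falls in the strong range.

strong positive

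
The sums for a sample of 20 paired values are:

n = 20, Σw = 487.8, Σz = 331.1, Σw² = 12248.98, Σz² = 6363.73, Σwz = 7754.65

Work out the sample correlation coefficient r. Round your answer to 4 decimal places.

r = (nΣwz − ΣwΣz) / √[(nΣw² − (Σw)²)(nΣz² − (Σz)²)]
Numerator: 20×7754.65 − 487.8×331.1 = -6417.58
Denominator: √[(244979.6 − 237948.84)(127274.6 − 109627.21)] = √[7030.76 × 17647.39] = 11138.8762
r = -6417.58 / 11138.8762 ≈ -0.5761

-0.5761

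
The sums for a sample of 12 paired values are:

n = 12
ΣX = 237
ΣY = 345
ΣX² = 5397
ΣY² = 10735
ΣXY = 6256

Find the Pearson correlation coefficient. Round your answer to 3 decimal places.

-0.729

r = (nΣXY − ΣXΣY) / √[(nΣX² − (ΣX)²)(nΣY² − (ΣY)²)]
Numerator: 12×6256 − 237×345 = -6693
Denominator: √[(64764 − 56169)(128820 − 119025)] = √[8595 × 9795] = 9175.4033
r = -6693 / 9175.4033 ≈ -0.729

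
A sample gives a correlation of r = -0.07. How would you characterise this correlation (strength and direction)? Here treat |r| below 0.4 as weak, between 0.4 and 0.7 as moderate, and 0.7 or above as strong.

weak negative

r = -0.07 < 0 so the relationship is negative.
|r| = 0.07, which falls in the weak range.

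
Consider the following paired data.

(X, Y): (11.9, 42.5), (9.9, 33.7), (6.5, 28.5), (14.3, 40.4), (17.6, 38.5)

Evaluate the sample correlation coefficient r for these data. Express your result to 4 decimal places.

n = 5, ΣX = 60.2, ΣY = 183.6, ΣX² = 796.12, ΣY² = 6868.6, ΣXY = 2279.95
nΣXY − ΣXΣY = 11399.75 − 11052.72 = 347.03
nΣX² − (ΣX)² = 3980.6 − 3624.04 = 356.56; nΣY² − (ΣY)² = 34343 − 33708.96 = 634.04
r = 347.03 / √(356.56 × 634.04) = 347.03 / 475.4717 ≈ 0.7299

0.7299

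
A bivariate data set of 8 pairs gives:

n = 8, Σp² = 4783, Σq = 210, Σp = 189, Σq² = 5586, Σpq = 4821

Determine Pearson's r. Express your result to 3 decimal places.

r = (nΣpq − ΣpΣq) / √[(nΣp² − (Σp)²)(nΣq² − (Σq)²)]
Numerator: 8×4821 − 189×210 = -1122
Denominator: √[(38264 − 35721)(44688 − 44100)] = √[2543 × 588] = 1222.8181
r = -1122 / 1222.8181 ≈ -0.918

-0.918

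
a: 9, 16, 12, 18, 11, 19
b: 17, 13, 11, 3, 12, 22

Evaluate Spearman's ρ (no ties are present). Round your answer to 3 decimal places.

Rank a: 1, 4, 3, 5, 2, 6
Rank b: 5, 4, 2, 1, 3, 6
d = rank(a) − rank(b): -4, 0, 1, 4, -1, 0; Σd² = 34
ρ = 1 − 6Σd² / [n(n²−1)] = 1 − 6×34 / (6×35) = 1 − 204/210 ≈ 0.029

0.029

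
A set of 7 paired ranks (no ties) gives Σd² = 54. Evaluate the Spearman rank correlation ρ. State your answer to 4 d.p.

ρ = 1 − 6Σd² / [n(n²−1)] = 1 − 6×54 / (7×48)
  = 1 − 324/336 = 1 − 0.96429 ≈ 0.0357

0.0357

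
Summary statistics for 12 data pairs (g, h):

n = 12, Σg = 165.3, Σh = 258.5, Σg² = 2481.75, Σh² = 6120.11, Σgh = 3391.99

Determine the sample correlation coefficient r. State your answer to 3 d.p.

-0.502

r = (nΣgh − ΣgΣh) / √[(nΣg² − (Σg)²)(nΣh² − (Σh)²)]
Numerator: 12×3391.99 − 165.3×258.5 = -2026.17
Denominator: √[(29781 − 27324.09)(73441.32 − 66822.25)] = √[2456.91 × 6619.07] = 4032.6740
r = -2026.17 / 4032.6740 ≈ -0.502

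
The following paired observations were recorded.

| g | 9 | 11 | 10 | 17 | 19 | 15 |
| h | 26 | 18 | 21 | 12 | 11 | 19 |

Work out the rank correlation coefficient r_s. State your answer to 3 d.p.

Rank g: 1, 3, 2, 5, 6, 4
Rank h: 6, 3, 5, 2, 1, 4
d = rank(g) − rank(h): -5, 0, -3, 3, 5, 0; Σd² = 68
ρ = 1 − 6Σd² / [n(n²−1)] = 1 − 6×68 / (6×35) = 1 − 408/210 ≈ -0.943

-0.943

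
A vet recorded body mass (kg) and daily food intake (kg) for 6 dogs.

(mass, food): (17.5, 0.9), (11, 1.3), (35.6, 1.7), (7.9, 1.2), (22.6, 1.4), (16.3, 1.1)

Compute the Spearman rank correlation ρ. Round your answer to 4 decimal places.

0.4857

Rank mass: 4, 2, 6, 1, 5, 3
Rank food: 1, 4, 6, 3, 5, 2
d = rank(mass) − rank(food): 3, -2, 0, -2, 0, 1; Σd² = 18
ρ = 1 − 6Σd² / [n(n²−1)] = 1 − 6×18 / (6×35) = 1 − 108/210 ≈ 0.4857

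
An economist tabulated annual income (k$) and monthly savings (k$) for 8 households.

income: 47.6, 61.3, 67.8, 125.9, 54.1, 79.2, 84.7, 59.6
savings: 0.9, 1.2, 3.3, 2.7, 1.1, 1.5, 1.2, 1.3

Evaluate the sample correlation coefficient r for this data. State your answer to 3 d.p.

n = 8, Σx = 580.2, Σy = 13.2, Σx² = 46396.8, Σy² = 27.02, Σxy = 1037.5
nΣxy − ΣxΣy = 8300 − 7658.64 = 641.36
nΣx² − (Σx)² = 371174.4 − 336632.04 = 34542.36; nΣy² − (Σy)² = 216.16 − 174.24 = 41.92
r = 641.36 / √(34542.36 × 41.92) = 641.36 / 1203.3353 ≈ 0.533

0.533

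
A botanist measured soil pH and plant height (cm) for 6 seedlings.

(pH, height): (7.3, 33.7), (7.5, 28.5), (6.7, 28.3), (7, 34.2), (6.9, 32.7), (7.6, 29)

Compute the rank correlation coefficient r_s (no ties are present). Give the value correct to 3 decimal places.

0.086

Rank pH: 4, 5, 1, 3, 2, 6
Rank height: 5, 2, 1, 6, 4, 3
d = rank(pH) − rank(height): -1, 3, 0, -3, -2, 3; Σd² = 32
ρ = 1 − 6Σd² / [n(n²−1)] = 1 − 6×32 / (6×35) = 1 − 192/210 ≈ 0.086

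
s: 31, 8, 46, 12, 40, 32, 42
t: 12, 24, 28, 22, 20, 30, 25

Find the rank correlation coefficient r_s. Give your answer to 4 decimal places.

Rank s: 3, 1, 7, 2, 5, 4, 6
Rank t: 1, 4, 6, 3, 2, 7, 5
d = rank(s) − rank(t): 2, -3, 1, -1, 3, -3, 1; Σd² = 34
ρ = 1 − 6Σd² / [n(n²−1)] = 1 − 6×34 / (7×48) = 1 − 204/336 ≈ 0.3929

0.3929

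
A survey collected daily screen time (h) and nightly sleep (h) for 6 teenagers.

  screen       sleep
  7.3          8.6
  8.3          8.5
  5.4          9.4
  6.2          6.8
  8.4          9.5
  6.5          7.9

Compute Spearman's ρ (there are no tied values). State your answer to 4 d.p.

Rank screen: 4, 5, 1, 2, 6, 3
Rank sleep: 4, 3, 5, 1, 6, 2
d = rank(screen) − rank(sleep): 0, 2, -4, 1, 0, 1; Σd² = 22
ρ = 1 − 6Σd² / [n(n²−1)] = 1 − 6×22 / (6×35) = 1 − 132/210 ≈ 0.3714

0.3714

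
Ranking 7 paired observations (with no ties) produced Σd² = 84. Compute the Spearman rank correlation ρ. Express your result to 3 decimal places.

-0.500

ρ = 1 − 6Σd² / [n(n²−1)] = 1 − 6×84 / (7×48)
  = 1 − 504/336 = 1 − 1.5000 ≈ -0.500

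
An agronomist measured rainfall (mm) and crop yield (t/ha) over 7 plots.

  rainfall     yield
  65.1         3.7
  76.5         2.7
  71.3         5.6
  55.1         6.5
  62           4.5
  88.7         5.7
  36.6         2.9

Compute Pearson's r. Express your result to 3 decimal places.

0.274

n = 7, Σx = 455.3, Σy = 31.6, Σx² = 31261.21, Σy² = 155.74, Σxy = 2095.58
nΣxy − ΣxΣy = 14669.06 − 14387.48 = 281.58
nΣx² − (Σx)² = 218828.47 − 207298.09 = 11530.38; nΣy² − (Σy)² = 1090.18 − 998.56 = 91.62
r = 281.58 / √(11530.38 × 91.62) = 281.58 / 1027.8197 ≈ 0.274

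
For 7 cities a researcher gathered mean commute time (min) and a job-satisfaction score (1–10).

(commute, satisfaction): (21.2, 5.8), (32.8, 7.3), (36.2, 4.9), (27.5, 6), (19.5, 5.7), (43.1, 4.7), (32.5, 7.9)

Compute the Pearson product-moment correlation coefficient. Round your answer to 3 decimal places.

n = 7, Σx = 212.8, Σy = 42.3, Σx² = 6886.08, Σy² = 263.93, Σxy = 1275.25
nΣxy − ΣxΣy = 8926.75 − 9001.44 = -74.69
nΣx² − (Σx)² = 48202.56 − 45283.84 = 2918.72; nΣy² − (Σy)² = 1847.51 − 1789.29 = 58.22
r = -74.69 / √(2918.72 × 58.22) = -74.69 / 412.2231 ≈ -0.181

-0.181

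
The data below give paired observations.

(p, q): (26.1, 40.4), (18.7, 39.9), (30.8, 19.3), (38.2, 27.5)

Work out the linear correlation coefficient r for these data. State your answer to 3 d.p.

n = 4, Σp = 113.8, Σq = 127.1, Σp² = 3438.78, Σq² = 4352.91, Σpq = 3445.51
nΣpq − ΣpΣq = 13782.04 − 14463.98 = -681.94
nΣp² − (Σp)² = 13755.12 − 12950.44 = 804.68; nΣq² − (Σq)² = 17411.64 − 16154.41 = 1257.23
r = -681.94 / √(804.68 × 1257.23) = -681.94 / 1005.8170 ≈ -0.678

-0.678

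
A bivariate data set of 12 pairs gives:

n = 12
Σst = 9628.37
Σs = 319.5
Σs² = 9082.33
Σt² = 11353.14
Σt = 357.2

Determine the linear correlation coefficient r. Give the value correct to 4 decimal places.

0.1831

r = (nΣst − ΣsΣt) / √[(nΣs² − (Σs)²)(nΣt² − (Σt)²)]
Numerator: 12×9628.37 − 319.5×357.2 = 1415.04
Denominator: √[(108987.96 − 102080.25)(136237.68 − 127591.84)] = √[6907.71 × 8645.84] = 7728.0629
r = 1415.04 / 7728.0629 ≈ 0.1831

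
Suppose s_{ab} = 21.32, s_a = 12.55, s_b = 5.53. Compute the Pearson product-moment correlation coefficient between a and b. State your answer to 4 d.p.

r = Cov(a,b) / (s_a · s_b) = 21.32 / (12.55 × 5.53)
  = 21.32 / 69.4015 ≈ 0.3072

0.3072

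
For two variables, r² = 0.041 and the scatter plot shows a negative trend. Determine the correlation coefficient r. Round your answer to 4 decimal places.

-0.2025

|r| = √0.041 = 0.2025
The association is negative, so r = −0.2025.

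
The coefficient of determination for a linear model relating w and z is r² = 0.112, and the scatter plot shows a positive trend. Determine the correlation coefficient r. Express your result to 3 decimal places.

|r| = √0.112 = 0.335
The association is positive, so r = 0.335.

0.335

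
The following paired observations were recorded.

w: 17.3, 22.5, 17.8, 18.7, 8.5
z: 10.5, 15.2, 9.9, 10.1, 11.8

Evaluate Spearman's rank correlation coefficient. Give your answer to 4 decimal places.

0.1000

Rank w: 2, 5, 3, 4, 1
Rank z: 3, 5, 1, 2, 4
d = rank(w) − rank(z): -1, 0, 2, 2, -3; Σd² = 18
ρ = 1 − 6Σd² / [n(n²−1)] = 1 − 6×18 / (5×24) = 1 − 108/120 ≈ 0.1000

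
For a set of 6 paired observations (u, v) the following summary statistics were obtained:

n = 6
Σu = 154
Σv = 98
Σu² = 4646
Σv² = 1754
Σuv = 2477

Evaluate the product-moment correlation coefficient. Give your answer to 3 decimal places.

-0.118

r = (nΣuv − ΣuΣv) / √[(nΣu² − (Σu)²)(nΣv² − (Σv)²)]
Numerator: 6×2477 − 154×98 = -230
Denominator: √[(27876 − 23716)(10524 − 9604)] = √[4160 × 920] = 1956.3231
r = -230 / 1956.3231 ≈ -0.118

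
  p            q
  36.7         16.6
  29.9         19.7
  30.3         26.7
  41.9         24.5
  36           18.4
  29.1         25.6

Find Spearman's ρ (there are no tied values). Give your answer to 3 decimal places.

-0.429

Rank p: 5, 2, 3, 6, 4, 1
Rank q: 1, 3, 6, 4, 2, 5
d = rank(p) − rank(q): 4, -1, -3, 2, 2, -4; Σd² = 50
ρ = 1 − 6Σd² / [n(n²−1)] = 1 − 6×50 / (6×35) = 1 − 300/210 ≈ -0.429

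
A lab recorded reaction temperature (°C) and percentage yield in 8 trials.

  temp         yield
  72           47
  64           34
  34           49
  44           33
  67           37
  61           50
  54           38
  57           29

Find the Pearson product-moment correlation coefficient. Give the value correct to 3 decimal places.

n = 8, Σx = 453, Σy = 317, Σx² = 26747, Σy² = 13009, Σxy = 17912
nΣxy − ΣxΣy = 143296 − 143601 = -305
nΣx² − (Σx)² = 213976 − 205209 = 8767; nΣy² − (Σy)² = 104072 − 100489 = 3583
r = -305 / √(8767 × 3583) = -305 / 5604.6553 ≈ -0.054

-0.054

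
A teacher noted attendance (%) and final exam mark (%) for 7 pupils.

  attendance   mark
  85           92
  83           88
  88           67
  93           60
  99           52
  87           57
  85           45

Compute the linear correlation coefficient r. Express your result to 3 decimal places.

-0.499

n = 7, Σx = 620, Σy = 461, Σx² = 55102, Σy² = 32275, Σxy = 40532
nΣxy − ΣxΣy = 283724 − 285820 = -2096
nΣx² − (Σx)² = 385714 − 384400 = 1314; nΣy² − (Σy)² = 225925 − 212521 = 13404
r = -2096 / √(1314 × 13404) = -2096 / 4196.7673 ≈ -0.499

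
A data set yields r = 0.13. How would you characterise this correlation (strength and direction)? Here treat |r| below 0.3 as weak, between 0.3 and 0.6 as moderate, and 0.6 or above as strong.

r = 0.13 > 0 so the relationship is positive.
|r| = 0.13, which falls in the weak range.

weak positive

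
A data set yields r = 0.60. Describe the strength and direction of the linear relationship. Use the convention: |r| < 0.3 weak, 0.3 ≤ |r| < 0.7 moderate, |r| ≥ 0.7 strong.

r = 0.60 > 0 so the relationship is positive.
|r| = 0.60, which falls in the moderate range.

moderate positive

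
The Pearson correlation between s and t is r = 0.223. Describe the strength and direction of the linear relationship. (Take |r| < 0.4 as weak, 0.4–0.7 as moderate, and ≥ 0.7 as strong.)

weak positive

r = 0.223 > 0 so the relationship is positive.
|r| = 0.223, which falls in the weak range.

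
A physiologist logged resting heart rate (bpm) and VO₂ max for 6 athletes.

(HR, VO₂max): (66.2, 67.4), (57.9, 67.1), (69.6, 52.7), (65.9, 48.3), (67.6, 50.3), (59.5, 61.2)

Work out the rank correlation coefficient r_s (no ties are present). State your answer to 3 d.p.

Rank HR: 4, 1, 6, 3, 5, 2
Rank VO₂max: 6, 5, 3, 1, 2, 4
d = rank(HR) − rank(VO₂max): -2, -4, 3, 2, 3, -2; Σd² = 46
ρ = 1 − 6Σd² / [n(n²−1)] = 1 − 6×46 / (6×35) = 1 − 276/210 ≈ -0.314

-0.314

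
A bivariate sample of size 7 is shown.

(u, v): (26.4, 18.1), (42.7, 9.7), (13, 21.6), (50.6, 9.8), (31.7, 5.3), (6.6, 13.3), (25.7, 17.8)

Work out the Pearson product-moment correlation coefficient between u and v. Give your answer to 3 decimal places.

n = 7, Σu = 196.7, Σv = 95.6, Σu² = 6958.55, Σv² = 1506.12, Σuv = 2381.96
nΣuv − ΣuΣv = 16673.72 − 18804.52 = -2130.8
nΣu² − (Σu)² = 48709.85 − 38690.89 = 10018.96; nΣv² − (Σv)² = 10542.84 − 9139.36 = 1403.48
r = -2130.8 / √(10018.96 × 1403.48) = -2130.8 / 3749.8547 ≈ -0.568

-0.568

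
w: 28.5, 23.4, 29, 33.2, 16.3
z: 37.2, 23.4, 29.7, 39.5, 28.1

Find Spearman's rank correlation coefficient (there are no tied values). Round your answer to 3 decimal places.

0.800

Rank w: 3, 2, 4, 5, 1
Rank z: 4, 1, 3, 5, 2
d = rank(w) − rank(z): -1, 1, 1, 0, -1; Σd² = 4
ρ = 1 − 6Σd² / [n(n²−1)] = 1 − 6×4 / (5×24) = 1 − 24/120 ≈ 0.800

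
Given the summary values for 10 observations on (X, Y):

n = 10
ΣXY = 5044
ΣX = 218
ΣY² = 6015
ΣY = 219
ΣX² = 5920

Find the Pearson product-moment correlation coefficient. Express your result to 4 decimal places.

0.2262

r = (nΣXY − ΣXΣY) / √[(nΣX² − (ΣX)²)(nΣY² − (ΣY)²)]
Numerator: 10×5044 − 218×219 = 2698
Denominator: √[(59200 − 47524)(60150 − 47961)] = √[11676 × 12189] = 11929.7428
r = 2698 / 11929.7428 ≈ 0.2262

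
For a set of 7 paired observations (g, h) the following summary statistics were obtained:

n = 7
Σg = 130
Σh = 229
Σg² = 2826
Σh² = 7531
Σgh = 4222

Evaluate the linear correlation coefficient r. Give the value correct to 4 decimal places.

-0.2422

r = (nΣgh − ΣgΣh) / √[(nΣg² − (Σg)²)(nΣh² − (Σh)²)]
Numerator: 7×4222 − 130×229 = -216
Denominator: √[(19782 − 16900)(52717 − 52441)] = √[2882 × 276] = 891.8699
r = -216 / 891.8699 ≈ -0.2422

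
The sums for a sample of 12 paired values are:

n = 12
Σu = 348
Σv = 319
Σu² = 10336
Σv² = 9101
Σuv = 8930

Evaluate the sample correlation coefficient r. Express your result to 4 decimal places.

-0.8247

r = (nΣuv − ΣuΣv) / √[(nΣu² − (Σu)²)(nΣv² − (Σv)²)]
Numerator: 12×8930 − 348×319 = -3852
Denominator: √[(124032 − 121104)(109212 − 101761)] = √[2928 × 7451] = 4670.8166
r = -3852 / 4670.8166 ≈ -0.8247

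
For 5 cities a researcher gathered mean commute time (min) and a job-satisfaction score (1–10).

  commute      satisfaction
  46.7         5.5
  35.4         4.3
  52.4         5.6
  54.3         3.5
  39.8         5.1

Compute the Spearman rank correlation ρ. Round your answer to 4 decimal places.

0.0000

Rank commute: 3, 1, 4, 5, 2
Rank satisfaction: 4, 2, 5, 1, 3
d = rank(commute) − rank(satisfaction): -1, -1, -1, 4, -1; Σd² = 20
ρ = 1 − 6Σd² / [n(n²−1)] = 1 − 6×20 / (5×24) = 1 − 120/120 ≈ 0.0000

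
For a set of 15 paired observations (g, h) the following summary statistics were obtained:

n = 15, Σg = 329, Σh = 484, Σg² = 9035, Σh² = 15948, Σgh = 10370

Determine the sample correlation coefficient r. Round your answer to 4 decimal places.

r = (nΣgh − ΣgΣh) / √[(nΣg² − (Σg)²)(nΣh² − (Σh)²)]
Numerator: 15×10370 − 329×484 = -3686
Denominator: √[(135525 − 108241)(239220 − 234256)] = √[27284 × 4964] = 11637.7737
r = -3686 / 11637.7737 ≈ -0.3167

-0.3167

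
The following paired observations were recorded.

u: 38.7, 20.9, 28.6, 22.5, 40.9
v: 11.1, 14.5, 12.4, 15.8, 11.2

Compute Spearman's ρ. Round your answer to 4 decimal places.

Rank u: 4, 1, 3, 2, 5
Rank v: 1, 4, 3, 5, 2
d = rank(u) − rank(v): 3, -3, 0, -3, 3; Σd² = 36
ρ = 1 − 6Σd² / [n(n²−1)] = 1 − 6×36 / (5×24) = 1 − 216/120 ≈ -0.8000

-0.8000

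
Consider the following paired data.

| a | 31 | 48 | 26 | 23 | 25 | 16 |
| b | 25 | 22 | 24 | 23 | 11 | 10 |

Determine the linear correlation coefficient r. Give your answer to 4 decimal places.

0.4870

n = 6, Σa = 169, Σb = 115, Σa² = 5351, Σb² = 2435, Σab = 3419
nΣab − ΣaΣb = 20514 − 19435 = 1079
nΣa² − (Σa)² = 32106 − 28561 = 3545; nΣb² − (Σb)² = 14610 − 13225 = 1385
r = 1079 / √(3545 × 1385) = 1079 / 2215.8125 ≈ 0.4870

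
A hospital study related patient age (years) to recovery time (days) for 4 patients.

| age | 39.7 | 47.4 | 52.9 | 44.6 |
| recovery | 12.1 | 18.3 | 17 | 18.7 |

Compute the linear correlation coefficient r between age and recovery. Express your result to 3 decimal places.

0.609

n = 4, Σx = 184.6, Σy = 66.1, Σx² = 8610.42, Σy² = 1119.99, Σxy = 3081.11
nΣxy − ΣxΣy = 12324.44 − 12202.06 = 122.38
nΣx² − (Σx)² = 34441.68 − 34077.16 = 364.52; nΣy² − (Σy)² = 4479.96 − 4369.21 = 110.75
r = 122.38 / √(364.52 × 110.75) = 122.38 / 200.9243 ≈ 0.609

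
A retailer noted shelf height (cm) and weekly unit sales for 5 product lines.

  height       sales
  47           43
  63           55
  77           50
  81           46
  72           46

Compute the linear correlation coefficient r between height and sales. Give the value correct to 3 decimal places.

n = 5, Σx = 340, Σy = 240, Σx² = 23852, Σy² = 11606, Σxy = 16374
nΣxy − ΣxΣy = 81870 − 81600 = 270
nΣx² − (Σx)² = 119260 − 115600 = 3660; nΣy² − (Σy)² = 58030 − 57600 = 430
r = 270 / √(3660 × 430) = 270 / 1254.5119 ≈ 0.215

0.215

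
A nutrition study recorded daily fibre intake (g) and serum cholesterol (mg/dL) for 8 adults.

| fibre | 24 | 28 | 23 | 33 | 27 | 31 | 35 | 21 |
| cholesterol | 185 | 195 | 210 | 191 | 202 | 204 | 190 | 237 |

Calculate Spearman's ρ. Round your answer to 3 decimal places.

-0.571

Rank fibre: 3, 5, 2, 7, 4, 6, 8, 1
Rank cholesterol: 1, 4, 7, 3, 5, 6, 2, 8
d = rank(fibre) − rank(cholesterol): 2, 1, -5, 4, -1, 0, 6, -7; Σd² = 132
ρ = 1 − 6Σd² / [n(n²−1)] = 1 − 6×132 / (8×63) = 1 − 792/504 ≈ -0.571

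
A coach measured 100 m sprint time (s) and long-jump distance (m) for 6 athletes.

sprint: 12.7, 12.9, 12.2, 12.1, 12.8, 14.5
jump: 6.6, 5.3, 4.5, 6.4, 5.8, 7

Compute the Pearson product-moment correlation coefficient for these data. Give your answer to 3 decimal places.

n = 6, Σx = 77.2, Σy = 35.6, Σx² = 997.04, Σy² = 215.5, Σxy = 460.27
nΣxy − ΣxΣy = 2761.62 − 2748.32 = 13.3
nΣx² − (Σx)² = 5982.24 − 5959.84 = 22.4; nΣy² − (Σy)² = 1293 − 1267.36 = 25.64
r = 13.3 / √(22.4 × 25.64) = 13.3 / 23.9653 ≈ 0.555

0.555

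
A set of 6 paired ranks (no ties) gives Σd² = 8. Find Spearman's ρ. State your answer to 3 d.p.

0.771

ρ = 1 − 6Σd² / [n(n²−1)] = 1 − 6×8 / (6×35)
  = 1 − 48/210 = 1 − 0.2286 ≈ 0.771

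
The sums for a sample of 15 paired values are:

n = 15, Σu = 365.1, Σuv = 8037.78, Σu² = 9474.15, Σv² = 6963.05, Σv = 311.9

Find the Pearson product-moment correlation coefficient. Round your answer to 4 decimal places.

r = (nΣuv − ΣuΣv) / √[(nΣu² − (Σu)²)(nΣv² − (Σv)²)]
Numerator: 15×8037.78 − 365.1×311.9 = 6692.01
Denominator: √[(142112.25 − 133298.01)(104445.75 − 97281.61)] = √[8814.24 × 7164.14] = 7946.4740
r = 6692.01 / 7946.4740 ≈ 0.8421

0.8421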